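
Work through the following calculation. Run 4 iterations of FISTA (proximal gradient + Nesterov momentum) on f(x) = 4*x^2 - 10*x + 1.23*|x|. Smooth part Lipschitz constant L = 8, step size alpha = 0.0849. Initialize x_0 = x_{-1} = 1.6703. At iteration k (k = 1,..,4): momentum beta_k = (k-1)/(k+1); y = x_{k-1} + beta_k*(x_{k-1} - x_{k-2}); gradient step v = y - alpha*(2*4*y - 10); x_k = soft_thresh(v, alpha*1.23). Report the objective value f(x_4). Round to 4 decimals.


FISTA on f(x) = 4*x^2 - 10*x + 1.23*|x|
L = 8, alpha = 0.0849
Iteration 1: beta = 0.0, y = 1.6703 + 0.0*(1.6703 - 1.6703) = 1.6703
  grad(y) = 3.3624, v = y - alpha*grad = 1.3848
  prox(v) = soft_thresh(1.3848, 0.1044) = 1.2804
Iteration 2: beta = 0.3333, y = 1.2804 + 0.3333*(1.2804 - 1.6703) = 1.1504
  grad(y) = -0.7965, v = y - alpha*grad = 1.2181
  prox(v) = soft_thresh(1.2181, 0.1044) = 1.1136
Iteration 3: beta = 0.5, y = 1.1136 + 0.5*(1.1136 - 1.2804) = 1.0302
  grad(y) = -1.758, v = y - alpha*grad = 1.1795
  prox(v) = soft_thresh(1.1795, 0.1044) = 1.0751
Iteration 4: beta = 0.6, y = 1.0751 + 0.6*(1.0751 - 1.1136) = 1.0519
  grad(y) = -1.5845, v = y - alpha*grad = 1.1865
  prox(v) = soft_thresh(1.1865, 0.1044) = 1.082
f(x_4) = 4*1.082^2 - 10*1.082 + 1.23*|1.082| = -4.8062


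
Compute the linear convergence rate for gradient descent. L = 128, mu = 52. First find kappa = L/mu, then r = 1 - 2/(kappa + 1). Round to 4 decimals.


Step 1: Compute the condition number.
kappa = L/mu = 128/52 = 2.4615
Step 2: Compute the convergence rate.
r = 1 - 2/(kappa + 1) = 1 - 2*mu/(L + mu) = (L - mu)/(L + mu) = 76/180 = 0.4222


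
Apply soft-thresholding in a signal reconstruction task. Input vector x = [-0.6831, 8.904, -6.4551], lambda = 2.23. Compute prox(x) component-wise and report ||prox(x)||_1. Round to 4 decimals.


Soft-thresholding with lambda = 2.23:
prox(-0.6831) = sign(-0.6831)*max(|-0.6831| - 2.23, 0) = 0.0
prox(8.904) = sign(8.904)*max(|8.904| - 2.23, 0) = 6.674
prox(-6.4551) = sign(-6.4551)*max(|-6.4551| - 2.23, 0) = -4.2251
prox(x) = [0.0, 6.674, -4.2251]
||prox(x)||_1 = 0.0 + 6.674 + 4.2251 = 10.8991


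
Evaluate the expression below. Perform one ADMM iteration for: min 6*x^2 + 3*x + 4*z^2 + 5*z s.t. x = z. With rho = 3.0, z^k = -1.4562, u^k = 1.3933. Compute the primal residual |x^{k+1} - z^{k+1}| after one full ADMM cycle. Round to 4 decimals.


ADMM iteration with rho = 3.0, z^k = -1.4562, u^k = 1.3933
Step 1: x-update.
Minimize 6*x^2 + 3*x + (3.0/2)*(x + 1.4562 + 1.3933)^2
FOC: (2*6 + 3.0)*x = -3 + 3.0*(-1.4562 - 1.3933)
x^{k+1} = -0.7699
Step 2: z-update.
Minimize 4*z^2 + 5*z + (3.0/2)*(-0.7699 - z + 1.3933)^2
FOC: (2*4 + 3.0)*z = -5 + 3.0*(-0.7699 + 1.3933)
z^{k+1} = -0.2845
Step 3: u-update.
u^{k+1} = 1.3933 - 0.7699 + 0.2845 = 0.9079
Step 4: Primal residual = |-0.7699 + 0.2845| = 0.4854


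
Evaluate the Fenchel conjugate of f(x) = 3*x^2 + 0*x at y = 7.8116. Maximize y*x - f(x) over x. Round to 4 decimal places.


f*(y) = sup_x {y*x - a*x^2 - b*x} = sup_x {(y-b)*x - a*x^2}
FOC: (y - b) - 2a*x = 0 => x* = (y - b)/(2a)
x* = (7.8116 - 0)/(2*3) = 1.3019
f*(7.8116) = (y-b)^2/(4a) = (7.8116 - 0)^2/(4*3)
= 61.0211/12 = 5.0851


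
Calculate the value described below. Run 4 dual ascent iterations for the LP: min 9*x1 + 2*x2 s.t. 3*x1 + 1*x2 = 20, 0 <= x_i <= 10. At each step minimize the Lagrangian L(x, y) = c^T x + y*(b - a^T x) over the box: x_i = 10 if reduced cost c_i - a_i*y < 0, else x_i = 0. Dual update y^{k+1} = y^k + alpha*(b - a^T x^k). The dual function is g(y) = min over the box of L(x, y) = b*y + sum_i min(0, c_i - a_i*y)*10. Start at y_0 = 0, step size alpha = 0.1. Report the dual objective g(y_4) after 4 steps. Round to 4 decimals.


Dual ascent for LP: min 9*x1 + 2*x2, 3*x1 + 1*x2 = 20, 0 <= x_i <= 10
Step 1: y^k = 0.0, reduced costs: (9.0, 2.0)
  x^k = (0.0, 0.0), subgradient = b - a^T x = 20.0
  y^{k+1} = 0.0 + 0.1*20.0 = 2.0
Step 2: y^k = 2.0, reduced costs: (3.0, 0.0)
  x^k = (0.0, 0.0), subgradient = b - a^T x = 20.0
  y^{k+1} = 2.0 + 0.1*20.0 = 4.0
Step 3: y^k = 4.0, reduced costs: (-3.0, -2.0)
  x^k = (10.0, 10.0), subgradient = b - a^T x = -20.0
  y^{k+1} = 4.0 + 0.1*-20.0 = 2.0
Step 4: y^k = 2.0, reduced costs: (3.0, 0.0)
  x^k = (0.0, 0.0), subgradient = b - a^T x = 20.0
  y^{k+1} = 2.0 + 0.1*20.0 = 4.0
Dual objective at y_4 = 4.0: reduced costs (-3.0, -2.0), box minimizer x = (10.0, 10.0)
g(y_4) = b*y + (c1 - a1*y)*x1 + (c2 - a2*y)*x2 = 20*4.0 + (-3.0)*10.0 + (-2.0)*10.0 = 80.0 - 30.0 - 20.0 = 30.0


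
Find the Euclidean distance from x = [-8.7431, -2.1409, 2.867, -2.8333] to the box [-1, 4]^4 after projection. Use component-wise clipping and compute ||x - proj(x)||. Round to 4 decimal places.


Project each component onto [-1, 4].
clip(-8.7431) = -1.0, clip(-2.1409) = -1.0, clip(2.867) = 2.867, clip(-2.8333) = -1.0
Projection = [-1.0, -1.0, 2.867, -1.0]
Squared diffs: [59.9556, 1.3017, 0.0, 3.361]
Distance = sqrt(64.6183) = 8.0385


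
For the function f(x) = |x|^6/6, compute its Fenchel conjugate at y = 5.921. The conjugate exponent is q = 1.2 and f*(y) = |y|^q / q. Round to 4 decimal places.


The conjugate exponent q satisfies 1/p + 1/q = 1.
p = 6, so q = 6/(6 - 1) = 1.2
|y|^q = 5.921^1.2 = 8.4503
f*(5.921) = 8.4503 / 1.2 = 7.0419


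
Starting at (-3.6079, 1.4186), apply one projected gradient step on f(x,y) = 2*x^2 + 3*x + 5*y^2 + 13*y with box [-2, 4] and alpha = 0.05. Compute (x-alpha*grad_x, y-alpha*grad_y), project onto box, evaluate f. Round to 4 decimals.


Step 1: Compute gradient at (-3.6079, 1.4186).
grad_x = 2*2*-3.6079 + 3 = -11.4316
grad_y = 2*5*1.4186 + 13 = 27.186
Step 2: Gradient step.
x_raw = -3.6079 - 0.05*-11.4316 = -3.0363
y_raw = 1.4186 - 0.05*27.186 = 0.0593
Step 3: Project onto [-2, 4].
x_proj = clip(-3.0363) = -2.0
y_proj = clip(0.0593) = 0.0593
Step 4: Evaluate f.
f(-2.0, 0.0593) = 2.7885


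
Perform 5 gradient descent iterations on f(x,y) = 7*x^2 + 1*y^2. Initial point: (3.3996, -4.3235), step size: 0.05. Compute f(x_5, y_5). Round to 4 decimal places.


Gradient descent on f(x,y) = 7*x^2 + 1*y^2.
Starting point: (3.3996, -4.3235), alpha = 0.05
Step 1: grad_x = 2*7*3.3996 = 47.5944, grad_y = 2*1*-4.3235 = -8.647
  x_1 = 3.3996 - 0.05*47.5944 = 1.0199
  y_1 = -4.3235 - 0.05*-8.647 = -3.8912
Step 2: grad_x = 2*7*1.0199 = 14.2783, grad_y = 2*1*-3.8912 = -7.7823
  x_2 = 1.0199 - 0.05*14.2783 = 0.306
  y_2 = -3.8912 - 0.05*-7.7823 = -3.502
Step 3: grad_x = 2*7*0.306 = 4.2835, grad_y = 2*1*-3.502 = -7.0041
  x_3 = 0.306 - 0.05*4.2835 = 0.0918
  y_3 = -3.502 - 0.05*-7.0041 = -3.1518
Step 4: grad_x = 2*7*0.0918 = 1.285, grad_y = 2*1*-3.1518 = -6.3037
  x_4 = 0.0918 - 0.05*1.285 = 0.0275
  y_4 = -3.1518 - 0.05*-6.3037 = -2.8366
Step 5: grad_x = 2*7*0.0275 = 0.3855, grad_y = 2*1*-2.8366 = -5.6733
  x_5 = 0.0275 - 0.05*0.3855 = 0.0083
  y_5 = -2.8366 - 0.05*-5.6733 = -2.553
f(0.0083, -2.553) = 7*0.0083^2 + 1*(-2.553)^2 = 6.5182


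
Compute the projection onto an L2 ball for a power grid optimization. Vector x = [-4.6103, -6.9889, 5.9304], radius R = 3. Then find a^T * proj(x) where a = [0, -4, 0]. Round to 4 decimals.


Step 1: Compute ||x|| (intermediates to 6 decimals).
||x|| = sqrt((-4.6103)^2 + (-6.9889)^2 + 5.9304^2) = 10.26008
Step 2: Project.
Since ||x|| > R, scale = R/||x|| = 3/10.26008 = 0.292395, proj(x) = scale * x
proj(x) = [-1.348029, -2.043519, 1.734019]
Step 3: Dot product.
a^T * proj(x) = 0*(-1.348029) - 4*(-2.043519) + 0*1.734019 = 8.1741


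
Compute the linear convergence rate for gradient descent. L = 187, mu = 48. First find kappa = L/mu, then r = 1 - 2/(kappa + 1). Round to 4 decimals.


Step 1: Compute the condition number.
kappa = L/mu = 187/48 = 3.8958
Step 2: Compute the convergence rate.
r = 1 - 2/(kappa + 1) = 1 - 2*mu/(L + mu) = (L - mu)/(L + mu) = 139/235 = 0.5915


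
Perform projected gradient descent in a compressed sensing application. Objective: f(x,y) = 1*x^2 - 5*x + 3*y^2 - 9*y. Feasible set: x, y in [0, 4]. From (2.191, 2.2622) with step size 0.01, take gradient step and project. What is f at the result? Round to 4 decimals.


Step 1: Compute gradient at (2.191, 2.2622).
grad_x = 2*1*2.191 - 5 = -0.618
grad_y = 2*3*2.2622 - 9 = 4.5732
Step 2: Gradient step.
x_raw = 2.191 - 0.01*-0.618 = 2.1972
y_raw = 2.2622 - 0.01*4.5732 = 2.2165
Step 3: Project onto [0, 4].
x_proj = clip(2.1972) = 2.1972
y_proj = clip(2.2165) = 2.2165
Step 4: Evaluate f.
f(2.1972, 2.2165) = -11.3683


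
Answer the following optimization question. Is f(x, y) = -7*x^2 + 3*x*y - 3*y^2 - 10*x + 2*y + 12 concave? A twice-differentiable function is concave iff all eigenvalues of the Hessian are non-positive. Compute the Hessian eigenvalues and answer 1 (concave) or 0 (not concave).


The Hessian of f(x,y) = -7*x^2 + 3*x*y - 3*y^2 - 10*x + 2*y + 12 is:
H = [[-14, 3], [3, -6]]
Trace = -14 - 6 = -20
Determinant = -14*-6 - (3)^2 = 75
Discriminant = (-20)^2 - 4*75 = 100.0
Eigenvalues: lambda_1 = -15.0, lambda_2 = -5.0
The function is concave.

1


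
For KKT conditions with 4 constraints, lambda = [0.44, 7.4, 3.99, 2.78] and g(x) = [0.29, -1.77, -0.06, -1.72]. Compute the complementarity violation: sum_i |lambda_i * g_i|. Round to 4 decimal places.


KKT complementary slackness check:
lambda_1 * g_1 = 0.44 * 0.29 = 0.1276
lambda_2 * g_2 = 7.4 * -1.77 = -13.098
lambda_3 * g_3 = 3.99 * -0.06 = -0.2394
lambda_4 * g_4 = 2.78 * -1.72 = -4.7816
Total violation = 0.1276 + 13.098 + 0.2394 + 4.7816 = 18.2466


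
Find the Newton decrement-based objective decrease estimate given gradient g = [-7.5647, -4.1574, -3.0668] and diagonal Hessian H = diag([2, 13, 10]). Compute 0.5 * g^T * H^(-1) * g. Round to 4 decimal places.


Step 1: H is diagonal, so H^(-1) * g = [-3.7824, -0.3198, -0.3067].
Step 2: g^T H^(-1) g = sum_i g_i^2 / H_ii
  = (-7.5647)^2/2 + (-4.1574)^2/13 + (-3.0668)^2/10
  = 28.6123 + 1.3295 + 0.9405 = 30.8824
Step 3: Objective decrease = 0.5 * g^T H^(-1) g = 15.4412


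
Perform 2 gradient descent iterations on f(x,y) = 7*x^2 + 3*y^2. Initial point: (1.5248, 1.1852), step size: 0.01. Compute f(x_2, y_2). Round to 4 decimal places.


Gradient descent on f(x,y) = 7*x^2 + 3*y^2.
Starting point: (1.5248, 1.1852), alpha = 0.01
Step 1: grad_x = 2*7*1.5248 = 21.3472, grad_y = 2*3*1.1852 = 7.1112
  x_1 = 1.5248 - 0.01*21.3472 = 1.3113
  y_1 = 1.1852 - 0.01*7.1112 = 1.1141
Step 2: grad_x = 2*7*1.3113 = 18.3586, grad_y = 2*3*1.1141 = 6.6845
  x_2 = 1.3113 - 0.01*18.3586 = 1.1277
  y_2 = 1.1141 - 0.01*6.6845 = 1.0472
f(1.1277, 1.0472) = 7*1.1277^2 + 3*1.0472^2 = 12.1928


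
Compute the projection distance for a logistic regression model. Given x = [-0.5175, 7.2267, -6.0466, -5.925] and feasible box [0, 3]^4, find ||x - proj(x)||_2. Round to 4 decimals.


Project each component onto [0, 3].
clip(-0.5175) = 0.0, clip(7.2267) = 3.0, clip(-6.0466) = 0.0, clip(-5.925) = 0.0
Projection = [0.0, 3.0, 0.0, 0.0]
Squared diffs: [0.2678, 17.865, 36.5614, 35.1056]
Distance = sqrt(89.7998) = 9.4763


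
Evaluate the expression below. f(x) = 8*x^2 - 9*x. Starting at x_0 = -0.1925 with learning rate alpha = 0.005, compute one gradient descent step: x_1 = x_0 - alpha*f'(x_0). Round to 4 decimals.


We compute the gradient at x_0 and apply the update.
f'(x) = 16*x - 9
f'(-0.1925) = 16*-0.1925 - 9 = -12.08
x_1 = -0.1925 - 0.005*-12.08 = -0.1321


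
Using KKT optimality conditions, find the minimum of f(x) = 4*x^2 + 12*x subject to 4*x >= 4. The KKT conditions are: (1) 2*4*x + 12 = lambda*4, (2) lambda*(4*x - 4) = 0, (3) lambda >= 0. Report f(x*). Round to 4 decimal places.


Step 1: Try lambda = 0 (constraint inactive).
x_unc = -12/(2*4) = -1.5
Check: 4*-1.5 = -6.0 < 4 -- violated!
Step 2: Constraint must be active: 4*x = 4
x* = 4/4 = 1.0
lambda = (2*4*1.0 + 12)/4 = 5.0
Step 3: Compute optimal value.
f(x*) = 4*1.0^2 + 12*1.0 = 16.0


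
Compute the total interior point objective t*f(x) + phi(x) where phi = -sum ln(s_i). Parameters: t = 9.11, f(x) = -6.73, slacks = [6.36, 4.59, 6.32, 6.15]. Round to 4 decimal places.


Step 1: Compute log-barrier.
ln values: [1.85, 1.5239, 1.8437, 1.8165]
phi = -(1.85 + 1.5239 + 1.8437 + 1.8165) = -7.0341
Step 2: Compute augmented objective.
t*f(x) = 9.11*-6.73 = -61.3103
Total = -61.3103 - 7.0341 = -68.3444


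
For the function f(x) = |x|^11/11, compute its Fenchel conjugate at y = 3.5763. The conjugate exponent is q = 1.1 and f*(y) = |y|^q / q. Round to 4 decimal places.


The conjugate exponent q satisfies 1/p + 1/q = 1.
p = 11, so q = 11/(11 - 1) = 1.1
|y|^q = 3.5763^1.1 = 4.0623
f*(3.5763) = 4.0623 / 1.1 = 3.693


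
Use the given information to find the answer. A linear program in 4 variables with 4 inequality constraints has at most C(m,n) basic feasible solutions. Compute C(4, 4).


Each vertex corresponds to some choice of n active constraints out of m, so the number of vertices is at most C(m, n) = m! / (n!(m-n)!).
m = 4, n = 4
Numerator: 4 * 3 * 2 * 1
Denominator: 4! = 24
C(4, 4) = 1


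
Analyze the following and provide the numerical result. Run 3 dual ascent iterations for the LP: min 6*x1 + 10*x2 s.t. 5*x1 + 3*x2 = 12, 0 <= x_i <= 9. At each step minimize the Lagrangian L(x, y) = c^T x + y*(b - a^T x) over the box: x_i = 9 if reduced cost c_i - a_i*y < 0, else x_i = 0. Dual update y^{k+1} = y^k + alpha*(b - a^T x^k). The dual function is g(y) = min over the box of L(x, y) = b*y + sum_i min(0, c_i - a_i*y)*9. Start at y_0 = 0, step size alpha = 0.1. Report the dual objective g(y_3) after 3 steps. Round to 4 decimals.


Dual ascent for LP: min 6*x1 + 10*x2, 5*x1 + 3*x2 = 12, 0 <= x_i <= 9
Step 1: y^k = 0.0, reduced costs: (6.0, 10.0)
  x^k = (0.0, 0.0), subgradient = b - a^T x = 12.0
  y^{k+1} = 0.0 + 0.1*12.0 = 1.2
Step 2: y^k = 1.2, reduced costs: (0.0, 6.4)
  x^k = (0.0, 0.0), subgradient = b - a^T x = 12.0
  y^{k+1} = 1.2 + 0.1*12.0 = 2.4
Step 3: y^k = 2.4, reduced costs: (-6.0, 2.8)
  x^k = (9.0, 0.0), subgradient = b - a^T x = -33.0
  y^{k+1} = 2.4 + 0.1*-33.0 = -0.9
Dual objective at y_3 = -0.9: reduced costs (10.5, 12.7), box minimizer x = (0.0, 0.0)
g(y_3) = b*y + (c1 - a1*y)*x1 + (c2 - a2*y)*x2 = 12*(-0.9) + 10.5*0.0 + 12.7*0.0 = -10.8 + 0.0 + 0.0 = -10.8


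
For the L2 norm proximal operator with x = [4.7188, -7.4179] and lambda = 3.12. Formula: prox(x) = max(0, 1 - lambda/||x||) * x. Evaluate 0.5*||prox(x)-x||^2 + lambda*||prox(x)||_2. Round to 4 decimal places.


Step 1: Compute ||x||.
||x|| = 8.7916
Step 2: Compute scaling factor.
scale = max(0, 1 - 3.12/8.7916) = 0.6451
Step 3: prox(x) = [3.0442, -4.7854]
||prox(x)|| = 5.6716
Step 4: Proximal objective.
0.5*||prox-x||^2 = 4.8672
lambda*||prox|| = 17.6954
Total = 22.5626


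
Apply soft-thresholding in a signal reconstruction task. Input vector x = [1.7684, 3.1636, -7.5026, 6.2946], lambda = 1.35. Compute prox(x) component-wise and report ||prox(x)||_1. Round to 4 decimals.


Soft-thresholding with lambda = 1.35:
prox(1.7684) = sign(1.7684)*max(|1.7684| - 1.35, 0) = 0.4184
prox(3.1636) = sign(3.1636)*max(|3.1636| - 1.35, 0) = 1.8136
prox(-7.5026) = sign(-7.5026)*max(|-7.5026| - 1.35, 0) = -6.1526
prox(6.2946) = sign(6.2946)*max(|6.2946| - 1.35, 0) = 4.9446
prox(x) = [0.4184, 1.8136, -6.1526, 4.9446]
||prox(x)||_1 = 0.4184 + 1.8136 + 6.1526 + 4.9446 = 13.3292


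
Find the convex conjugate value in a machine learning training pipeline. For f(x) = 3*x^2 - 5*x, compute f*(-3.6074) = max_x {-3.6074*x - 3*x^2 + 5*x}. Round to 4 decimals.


f*(y) = sup_x {y*x - a*x^2 - b*x} = sup_x {(y-b)*x - a*x^2}
FOC: (y - b) - 2a*x = 0 => x* = (y - b)/(2a)
x* = (-3.6074 + 5)/(2*3) = 0.2321
f*(-3.6074) = (y-b)^2/(4a) = (-3.6074 + 5)^2/(4*3)
= 1.9393/12 = 0.1616


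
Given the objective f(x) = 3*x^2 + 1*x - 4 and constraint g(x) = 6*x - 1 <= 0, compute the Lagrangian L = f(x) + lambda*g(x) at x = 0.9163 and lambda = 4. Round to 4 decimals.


Step 1: Evaluate f(x).
f(0.9163) = 3*0.9163^2 + 1*0.9163 - 4 = -0.5649
Step 2: Evaluate g(x).
g(0.9163) = 6*0.9163 - 1 = 4.4978
Step 3: Compute Lagrangian.
L = -0.5649 + 4*4.4978 = 17.4263


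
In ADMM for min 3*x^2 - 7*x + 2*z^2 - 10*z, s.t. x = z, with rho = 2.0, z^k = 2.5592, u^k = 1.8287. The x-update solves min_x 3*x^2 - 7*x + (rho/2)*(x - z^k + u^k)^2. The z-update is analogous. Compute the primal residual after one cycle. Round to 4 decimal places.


ADMM iteration with rho = 2.0, z^k = 2.5592, u^k = 1.8287
Step 1: x-update.
Minimize 3*x^2 - 7*x + (2.0/2)*(x - 2.5592 + 1.8287)^2
FOC: (2*3 + 2.0)*x = 7 + 2.0*(2.5592 - 1.8287)
x^{k+1} = 1.0576
Step 2: z-update.
Minimize 2*z^2 - 10*z + (2.0/2)*(1.0576 - z + 1.8287)^2
FOC: (2*2 + 2.0)*z = 10 + 2.0*(1.0576 + 1.8287)
z^{k+1} = 2.6288
Step 3: u-update.
u^{k+1} = 1.8287 + 1.0576 - 2.6288 = 0.2576
Step 4: Primal residual = |1.0576 - 2.6288| = 1.5712


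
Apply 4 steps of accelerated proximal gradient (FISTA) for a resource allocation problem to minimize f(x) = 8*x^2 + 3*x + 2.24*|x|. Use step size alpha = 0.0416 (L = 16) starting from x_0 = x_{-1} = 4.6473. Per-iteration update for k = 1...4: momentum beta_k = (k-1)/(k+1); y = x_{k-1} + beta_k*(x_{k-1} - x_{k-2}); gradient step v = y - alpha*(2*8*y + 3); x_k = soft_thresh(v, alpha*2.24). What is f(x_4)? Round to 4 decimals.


FISTA on f(x) = 8*x^2 + 3*x + 2.24*|x|
L = 16, alpha = 0.0416
Iteration 1: beta = 0.0, y = 4.6473 + 0.0*(4.6473 - 4.6473) = 4.6473
  grad(y) = 77.3568, v = y - alpha*grad = 1.4293
  prox(v) = soft_thresh(1.4293, 0.0932) = 1.3361
Iteration 2: beta = 0.3333, y = 1.3361 + 0.3333*(1.3361 - 4.6473) = 0.2323
  grad(y) = 6.7173, v = y - alpha*grad = -0.0471
  prox(v) = soft_thresh(-0.0471, 0.0932) = 0.0
Iteration 3: beta = 0.5, y = 0.0 + 0.5*(0.0 - 1.3361) = -0.668
  grad(y) = -7.6886, v = y - alpha*grad = -0.3482
  prox(v) = soft_thresh(-0.3482, 0.0932) = -0.255
Iteration 4: beta = 0.6, y = -0.255 + 0.6*(-0.255 - 0.0) = -0.408
  grad(y) = -3.5282, v = y - alpha*grad = -0.2612
  prox(v) = soft_thresh(-0.2612, 0.0932) = -0.1681
f(x_4) = 8*(-0.1681)^2 + 3*(-0.1681) + 2.24*|-0.1681| = 0.0982


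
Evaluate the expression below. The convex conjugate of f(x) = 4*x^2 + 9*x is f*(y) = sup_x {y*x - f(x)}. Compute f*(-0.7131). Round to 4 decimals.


f*(y) = sup_x {y*x - a*x^2 - b*x} = sup_x {(y-b)*x - a*x^2}
FOC: (y - b) - 2a*x = 0 => x* = (y - b)/(2a)
x* = (-0.7131 - 9)/(2*4) = -1.2141
f*(-0.7131) = (y-b)^2/(4a) = (-0.7131 - 9)^2/(4*4)
= 94.3443/16 = 5.8965


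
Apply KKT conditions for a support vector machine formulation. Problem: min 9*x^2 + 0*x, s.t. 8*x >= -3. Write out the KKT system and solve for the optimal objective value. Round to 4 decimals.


Step 1: Try lambda = 0 (constraint inactive).
Stationarity: 2*9*x + 0 = 0
x* = 0/(2*9) = 0.0
Check constraint: 8*0.0 = 0.0 >= -3 -- satisfied.
Step 2: Compute optimal value.
f(x*) = 9*0.0^2 + 0*0.0 = 0.0


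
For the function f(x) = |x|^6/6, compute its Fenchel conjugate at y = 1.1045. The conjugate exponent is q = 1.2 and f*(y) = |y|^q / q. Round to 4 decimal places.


The conjugate exponent q satisfies 1/p + 1/q = 1.
p = 6, so q = 6/(6 - 1) = 1.2
|y|^q = 1.1045^1.2 = 1.1267
f*(1.1045) = 1.1267 / 1.2 = 0.9389


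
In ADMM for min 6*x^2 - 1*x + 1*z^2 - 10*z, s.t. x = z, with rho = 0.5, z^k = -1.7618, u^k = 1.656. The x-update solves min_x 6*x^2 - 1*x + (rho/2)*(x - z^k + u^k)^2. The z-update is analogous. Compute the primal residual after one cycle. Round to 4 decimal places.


ADMM iteration with rho = 0.5, z^k = -1.7618, u^k = 1.656
Step 1: x-update.
Minimize 6*x^2 - 1*x + (0.5/2)*(x + 1.7618 + 1.656)^2
FOC: (2*6 + 0.5)*x = 1 + 0.5*(-1.7618 - 1.656)
x^{k+1} = -0.0567
Step 2: z-update.
Minimize 1*z^2 - 10*z + (0.5/2)*(-0.0567 - z + 1.656)^2
FOC: (2*1 + 0.5)*z = 10 + 0.5*(-0.0567 + 1.656)
z^{k+1} = 4.3199
Step 3: u-update.
u^{k+1} = 1.656 - 0.0567 - 4.3199 = -2.7206
Step 4: Primal residual = |-0.0567 - 4.3199| = 4.3766


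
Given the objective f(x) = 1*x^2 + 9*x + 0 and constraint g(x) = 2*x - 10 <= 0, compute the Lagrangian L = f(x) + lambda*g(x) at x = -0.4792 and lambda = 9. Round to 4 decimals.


Step 1: Evaluate f(x).
f(-0.4792) = 1*(-0.4792)^2 + 9*(-0.4792) + 0 = -4.0832
Step 2: Evaluate g(x).
g(-0.4792) = 2*-0.4792 - 10 = -10.9584
Step 3: Compute Lagrangian.
L = -4.0832 + 9*-10.9584 = -102.7088


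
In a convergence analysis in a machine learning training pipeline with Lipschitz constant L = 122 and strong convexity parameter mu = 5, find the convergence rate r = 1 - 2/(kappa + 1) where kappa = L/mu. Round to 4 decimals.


Step 1: Compute the condition number.
kappa = L/mu = 122/5 = 24.4
Step 2: Compute the convergence rate.
r = 1 - 2/(kappa + 1) = 1 - 2*mu/(L + mu) = (L - mu)/(L + mu) = 117/127 = 0.9213


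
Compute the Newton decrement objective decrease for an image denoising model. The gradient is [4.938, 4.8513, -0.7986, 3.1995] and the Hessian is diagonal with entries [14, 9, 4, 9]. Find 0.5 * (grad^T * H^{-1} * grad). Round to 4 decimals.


Step 1: H is diagonal, so H^(-1) * g = [0.3527, 0.539, -0.1997, 0.3555].
Step 2: g^T H^(-1) g = sum_i g_i^2 / H_ii
  = (4.938)^2/14 + (4.8513)^2/9 + (-0.7986)^2/4 + (3.1995)^2/9
  = 1.7417 + 2.615 + 0.1594 + 1.1374 = 5.6536
Step 3: Objective decrease = 0.5 * g^T H^(-1) g = 2.8268


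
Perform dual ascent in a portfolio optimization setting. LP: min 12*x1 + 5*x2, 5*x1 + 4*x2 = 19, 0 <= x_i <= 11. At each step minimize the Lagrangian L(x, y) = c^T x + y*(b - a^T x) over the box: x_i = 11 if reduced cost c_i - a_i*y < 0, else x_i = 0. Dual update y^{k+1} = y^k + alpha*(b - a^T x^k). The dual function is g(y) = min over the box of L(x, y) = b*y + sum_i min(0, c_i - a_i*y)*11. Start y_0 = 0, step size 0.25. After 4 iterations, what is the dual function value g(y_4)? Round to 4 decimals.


Dual ascent for LP: min 12*x1 + 5*x2, 5*x1 + 4*x2 = 19, 0 <= x_i <= 11
Step 1: y^k = 0.0, reduced costs: (12.0, 5.0)
  x^k = (0.0, 0.0), subgradient = b - a^T x = 19.0
  y^{k+1} = 0.0 + 0.25*19.0 = 4.75
Step 2: y^k = 4.75, reduced costs: (-11.75, -14.0)
  x^k = (11.0, 11.0), subgradient = b - a^T x = -80.0
  y^{k+1} = 4.75 + 0.25*-80.0 = -15.25
Step 3: y^k = -15.25, reduced costs: (88.25, 66.0)
  x^k = (0.0, 0.0), subgradient = b - a^T x = 19.0
  y^{k+1} = -15.25 + 0.25*19.0 = -10.5
Step 4: y^k = -10.5, reduced costs: (64.5, 47.0)
  x^k = (0.0, 0.0), subgradient = b - a^T x = 19.0
  y^{k+1} = -10.5 + 0.25*19.0 = -5.75
Dual objective at y_4 = -5.75: reduced costs (40.75, 28.0), box minimizer x = (0.0, 0.0)
g(y_4) = b*y + (c1 - a1*y)*x1 + (c2 - a2*y)*x2 = 19*(-5.75) + 40.75*0.0 + 28.0*0.0 = -109.25 + 0.0 + 0.0 = -109.25


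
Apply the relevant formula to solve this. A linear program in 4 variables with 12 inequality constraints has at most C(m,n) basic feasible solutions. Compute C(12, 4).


Each vertex corresponds to some choice of n active constraints out of m, so the number of vertices is at most C(m, n) = m! / (n!(m-n)!).
m = 12, n = 4
Numerator: 12 * 11 * 10 * 9
Denominator: 4! = 24
C(12, 4) = 495


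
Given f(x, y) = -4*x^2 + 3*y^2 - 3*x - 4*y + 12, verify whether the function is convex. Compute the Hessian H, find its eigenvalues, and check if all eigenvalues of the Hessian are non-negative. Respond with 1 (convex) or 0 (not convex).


The Hessian of f(x,y) = -4*x^2 + 3*y^2 - 3*x - 4*y + 12 is:
H = [[-8, 0], [0, 6]]
Trace = -8 + 6 = -2
Determinant = -8*6 - (0)^2 = -48
Discriminant = (-2)^2 - 4*-48 = 196.0
Eigenvalues: lambda_1 = -8.0, lambda_2 = 6.0
The function is not convex.

0


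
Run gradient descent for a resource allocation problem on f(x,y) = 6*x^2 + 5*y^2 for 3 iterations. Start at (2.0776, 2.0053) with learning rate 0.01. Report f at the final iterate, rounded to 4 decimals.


Gradient descent on f(x,y) = 6*x^2 + 5*y^2.
Starting point: (2.0776, 2.0053), alpha = 0.01
Step 1: grad_x = 2*6*2.0776 = 24.9312, grad_y = 2*5*2.0053 = 20.053
  x_1 = 2.0776 - 0.01*24.9312 = 1.8283
  y_1 = 2.0053 - 0.01*20.053 = 1.8048
Step 2: grad_x = 2*6*1.8283 = 21.9395, grad_y = 2*5*1.8048 = 18.0477
  x_2 = 1.8283 - 0.01*21.9395 = 1.6089
  y_2 = 1.8048 - 0.01*18.0477 = 1.6243
Step 3: grad_x = 2*6*1.6089 = 19.3067, grad_y = 2*5*1.6243 = 16.2429
  x_3 = 1.6089 - 0.01*19.3067 = 1.4158
  y_3 = 1.6243 - 0.01*16.2429 = 1.4619
f(1.4158, 1.4619) = 6*1.4158^2 + 5*1.4619^2 = 22.7126


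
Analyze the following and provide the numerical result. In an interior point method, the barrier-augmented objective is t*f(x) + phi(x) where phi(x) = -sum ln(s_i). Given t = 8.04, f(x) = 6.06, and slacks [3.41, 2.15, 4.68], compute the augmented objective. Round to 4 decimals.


Step 1: Compute log-barrier.
ln values: [1.2267, 0.7655, 1.5433]
phi = -(1.2267 + 0.7655 + 1.5433) = -3.5355
Step 2: Compute augmented objective.
t*f(x) = 8.04*6.06 = 48.7224
Total = 48.7224 - 3.5355 = 45.1869


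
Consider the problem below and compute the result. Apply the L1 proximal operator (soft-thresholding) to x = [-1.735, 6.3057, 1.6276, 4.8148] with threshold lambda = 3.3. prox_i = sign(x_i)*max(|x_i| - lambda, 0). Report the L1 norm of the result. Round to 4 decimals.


Soft-thresholding with lambda = 3.3:
prox(-1.735) = sign(-1.735)*max(|-1.735| - 3.3, 0) = 0.0
prox(6.3057) = sign(6.3057)*max(|6.3057| - 3.3, 0) = 3.0057
prox(1.6276) = sign(1.6276)*max(|1.6276| - 3.3, 0) = 0.0
prox(4.8148) = sign(4.8148)*max(|4.8148| - 3.3, 0) = 1.5148
prox(x) = [0.0, 3.0057, 0.0, 1.5148]
||prox(x)||_1 = 0.0 + 3.0057 + 0.0 + 1.5148 = 4.5205


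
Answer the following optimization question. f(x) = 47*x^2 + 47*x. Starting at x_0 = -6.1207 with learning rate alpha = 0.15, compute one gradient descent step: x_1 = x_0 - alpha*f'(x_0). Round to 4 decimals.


We compute the gradient at x_0 and apply the update.
f'(x) = 94*x + 47
f'(-6.1207) = 94*-6.1207 + 47 = -528.3458
x_1 = -6.1207 - 0.15*-528.3458 = 73.1312


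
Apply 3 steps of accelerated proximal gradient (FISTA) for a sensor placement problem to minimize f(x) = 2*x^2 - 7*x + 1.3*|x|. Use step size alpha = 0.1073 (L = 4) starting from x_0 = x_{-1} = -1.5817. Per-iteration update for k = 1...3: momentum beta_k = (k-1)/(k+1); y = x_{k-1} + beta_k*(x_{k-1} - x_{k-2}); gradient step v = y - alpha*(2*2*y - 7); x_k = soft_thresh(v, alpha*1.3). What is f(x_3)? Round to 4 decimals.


FISTA on f(x) = 2*x^2 - 7*x + 1.3*|x|
L = 4, alpha = 0.1073
Iteration 1: beta = 0.0, y = -1.5817 + 0.0*(-1.5817 + 1.5817) = -1.5817
  grad(y) = -13.3268, v = y - alpha*grad = -0.1517
  prox(v) = soft_thresh(-0.1517, 0.1395) = -0.0122
Iteration 2: beta = 0.3333, y = -0.0122 + 0.3333*(-0.0122 + 1.5817) = 0.5109
  grad(y) = -4.9564, v = y - alpha*grad = 1.0427
  prox(v) = soft_thresh(1.0427, 0.1395) = 0.9032
Iteration 3: beta = 0.5, y = 0.9032 + 0.5*(0.9032 + 0.0122) = 1.361
  grad(y) = -1.5561, v = y - alpha*grad = 1.5279
  prox(v) = soft_thresh(1.5279, 0.1395) = 1.3885
f(x_3) = 2*1.3885^2 - 7*1.3885 + 1.3*|1.3885| = -4.0586


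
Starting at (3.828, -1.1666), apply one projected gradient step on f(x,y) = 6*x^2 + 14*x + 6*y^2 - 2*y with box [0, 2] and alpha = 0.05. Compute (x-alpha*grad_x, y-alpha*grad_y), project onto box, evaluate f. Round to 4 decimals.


Step 1: Compute gradient at (3.828, -1.1666).
grad_x = 2*6*3.828 + 14 = 59.936
grad_y = 2*6*-1.1666 - 2 = -15.9992
Step 2: Gradient step.
x_raw = 3.828 - 0.05*59.936 = 0.8312
y_raw = -1.1666 - 0.05*-15.9992 = -0.3666
Step 3: Project onto [0, 2].
x_proj = clip(0.8312) = 0.8312
y_proj = clip(-0.3666) = 0.0
Step 4: Evaluate f.
f(0.8312, 0.0) = 15.7822


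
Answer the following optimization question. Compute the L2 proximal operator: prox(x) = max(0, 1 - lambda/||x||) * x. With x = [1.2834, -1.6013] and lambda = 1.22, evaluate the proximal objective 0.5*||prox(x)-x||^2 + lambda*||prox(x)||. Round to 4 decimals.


Step 1: Compute ||x||.
||x|| = 2.0521
Step 2: Compute scaling factor.
scale = max(0, 1 - 1.22/2.0521) = 0.4055
Step 3: prox(x) = [0.5204, -0.6493]
||prox(x)|| = 0.8321
Step 4: Proximal objective.
0.5*||prox-x||^2 = 0.7442
lambda*||prox|| = 1.0152
Total = 1.7594


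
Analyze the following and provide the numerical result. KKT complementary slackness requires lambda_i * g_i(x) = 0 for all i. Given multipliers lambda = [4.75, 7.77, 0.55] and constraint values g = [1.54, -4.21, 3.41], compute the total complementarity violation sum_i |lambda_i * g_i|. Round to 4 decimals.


KKT complementary slackness check:
lambda_1 * g_1 = 4.75 * 1.54 = 7.315
lambda_2 * g_2 = 7.77 * -4.21 = -32.7117
lambda_3 * g_3 = 0.55 * 3.41 = 1.8755
Total violation = 7.315 + 32.7117 + 1.8755 = 41.9022


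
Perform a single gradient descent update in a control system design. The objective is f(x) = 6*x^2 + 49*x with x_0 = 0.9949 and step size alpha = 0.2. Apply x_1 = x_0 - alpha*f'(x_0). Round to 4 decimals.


We compute the gradient at x_0 and apply the update.
f'(x) = 12*x + 49
f'(0.9949) = 12*0.9949 + 49 = 60.9388
x_1 = 0.9949 - 0.2*60.9388 = -11.1929


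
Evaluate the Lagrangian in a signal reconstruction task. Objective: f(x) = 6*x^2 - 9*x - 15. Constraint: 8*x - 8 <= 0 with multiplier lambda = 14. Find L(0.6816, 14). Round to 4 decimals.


Step 1: Evaluate f(x).
f(0.6816) = 6*0.6816^2 - 9*0.6816 - 15 = -18.3469
Step 2: Evaluate g(x).
g(0.6816) = 8*0.6816 - 8 = -2.5472
Step 3: Compute Lagrangian.
L = -18.3469 + 14*-2.5472 = -54.0077


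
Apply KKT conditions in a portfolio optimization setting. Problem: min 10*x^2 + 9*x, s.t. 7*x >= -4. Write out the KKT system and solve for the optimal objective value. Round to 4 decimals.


Step 1: Try lambda = 0 (constraint inactive).
Stationarity: 2*10*x + 9 = 0
x* = -9/(2*10) = -0.45
Check constraint: 7*-0.45 = -3.15 >= -4 -- satisfied.
Step 2: Compute optimal value.
f(x*) = 10*(-0.45)^2 + 9*(-0.45) = -2.025


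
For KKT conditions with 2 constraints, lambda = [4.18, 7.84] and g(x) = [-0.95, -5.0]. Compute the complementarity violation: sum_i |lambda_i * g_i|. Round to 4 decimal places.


KKT complementary slackness check:
lambda_1 * g_1 = 4.18 * -0.95 = -3.971
lambda_2 * g_2 = 7.84 * -5.0 = -39.2
Total violation = 3.971 + 39.2 = 43.171


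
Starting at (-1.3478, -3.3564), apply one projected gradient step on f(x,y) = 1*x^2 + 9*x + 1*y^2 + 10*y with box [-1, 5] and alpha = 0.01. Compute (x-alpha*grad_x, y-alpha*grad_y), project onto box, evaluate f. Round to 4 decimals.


Step 1: Compute gradient at (-1.3478, -3.3564).
grad_x = 2*1*-1.3478 + 9 = 6.3044
grad_y = 2*1*-3.3564 + 10 = 3.2872
Step 2: Gradient step.
x_raw = -1.3478 - 0.01*6.3044 = -1.4108
y_raw = -3.3564 - 0.01*3.2872 = -3.3893
Step 3: Project onto [-1, 5].
x_proj = clip(-1.4108) = -1.0
y_proj = clip(-3.3893) = -1.0
Step 4: Evaluate f.
f(-1.0, -1.0) = -17.0


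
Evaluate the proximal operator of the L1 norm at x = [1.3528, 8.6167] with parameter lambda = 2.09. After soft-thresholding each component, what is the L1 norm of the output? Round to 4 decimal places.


Soft-thresholding with lambda = 2.09:
prox(1.3528) = sign(1.3528)*max(|1.3528| - 2.09, 0) = 0.0
prox(8.6167) = sign(8.6167)*max(|8.6167| - 2.09, 0) = 6.5267
prox(x) = [0.0, 6.5267]
||prox(x)||_1 = 0.0 + 6.5267 = 6.5267


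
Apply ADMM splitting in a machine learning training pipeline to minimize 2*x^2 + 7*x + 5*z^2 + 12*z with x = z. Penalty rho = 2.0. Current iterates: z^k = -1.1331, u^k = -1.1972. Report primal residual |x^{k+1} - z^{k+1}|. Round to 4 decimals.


ADMM iteration with rho = 2.0, z^k = -1.1331, u^k = -1.1972
Step 1: x-update.
Minimize 2*x^2 + 7*x + (2.0/2)*(x + 1.1331 - 1.1972)^2
FOC: (2*2 + 2.0)*x = -7 + 2.0*(-1.1331 + 1.1972)
x^{k+1} = -1.1453
Step 2: z-update.
Minimize 5*z^2 + 12*z + (2.0/2)*(-1.1453 - z - 1.1972)^2
FOC: (2*5 + 2.0)*z = -12 + 2.0*(-1.1453 - 1.1972)
z^{k+1} = -1.3904
Step 3: u-update.
u^{k+1} = -1.1972 - 1.1453 + 1.3904 = -0.9521
Step 4: Primal residual = |-1.1453 + 1.3904| = 0.2451


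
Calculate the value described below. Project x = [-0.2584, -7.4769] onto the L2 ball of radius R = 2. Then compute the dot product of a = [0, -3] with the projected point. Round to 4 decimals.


Step 1: Compute ||x|| (intermediates to 6 decimals).
||x|| = sqrt((-0.2584)^2 + (-7.4769)^2) = 7.481364
Step 2: Project.
Since ||x|| > R, scale = R/||x|| = 2/7.481364 = 0.267331, proj(x) = scale * x
proj(x) = [-0.069078, -1.998807]
Step 3: Dot product.
a^T * proj(x) = 0*(-0.069078) - 3*(-1.998807) = 5.9964


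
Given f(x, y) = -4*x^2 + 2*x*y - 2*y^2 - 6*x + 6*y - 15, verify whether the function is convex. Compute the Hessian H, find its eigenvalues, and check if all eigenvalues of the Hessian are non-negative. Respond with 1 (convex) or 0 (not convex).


The Hessian of f(x,y) = -4*x^2 + 2*x*y - 2*y^2 - 6*x + 6*y - 15 is:
H = [[-8, 2], [2, -4]]
Trace = -8 - 4 = -12
Determinant = -8*-4 - (2)^2 = 28
Discriminant = (-12)^2 - 4*28 = 32.0
Eigenvalues: lambda_1 = -8.8284, lambda_2 = -3.1716
The function is not convex.

0


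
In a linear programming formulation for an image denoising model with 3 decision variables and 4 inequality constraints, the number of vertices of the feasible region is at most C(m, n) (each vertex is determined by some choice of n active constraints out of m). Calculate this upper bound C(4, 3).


Each vertex corresponds to some choice of n active constraints out of m, so the number of vertices is at most C(m, n) = m! / (n!(m-n)!).
m = 4, n = 3
Numerator: 4 * 3 * 2
Denominator: 3! = 6
C(4, 3) = 4


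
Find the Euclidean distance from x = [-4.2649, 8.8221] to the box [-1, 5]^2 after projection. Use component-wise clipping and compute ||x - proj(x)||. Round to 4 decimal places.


Project each component onto [-1, 5].
clip(-4.2649) = -1.0, clip(8.8221) = 5.0
Projection = [-1.0, 5.0]
Squared diffs: [10.6596, 14.6084]
Distance = sqrt(25.268) = 5.0267


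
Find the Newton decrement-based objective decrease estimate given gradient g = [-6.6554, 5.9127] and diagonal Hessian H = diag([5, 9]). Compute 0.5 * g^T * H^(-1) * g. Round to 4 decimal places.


Step 1: H is diagonal, so H^(-1) * g = [-1.3311, 0.657].
Step 2: g^T H^(-1) g = sum_i g_i^2 / H_ii
  = (-6.6554)^2/5 + (5.9127)^2/9
  = 8.8589 + 3.8844 = 12.7433
Step 3: Objective decrease = 0.5 * g^T H^(-1) g = 6.3717


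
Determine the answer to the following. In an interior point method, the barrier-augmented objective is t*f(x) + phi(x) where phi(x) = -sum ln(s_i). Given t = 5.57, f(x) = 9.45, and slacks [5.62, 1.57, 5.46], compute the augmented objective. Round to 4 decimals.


Step 1: Compute log-barrier.
ln values: [1.7263, 0.4511, 1.6974]
phi = -(1.7263 + 0.4511 + 1.6974) = -3.8749
Step 2: Compute augmented objective.
t*f(x) = 5.57*9.45 = 52.6365
Total = 52.6365 - 3.8749 = 48.7616


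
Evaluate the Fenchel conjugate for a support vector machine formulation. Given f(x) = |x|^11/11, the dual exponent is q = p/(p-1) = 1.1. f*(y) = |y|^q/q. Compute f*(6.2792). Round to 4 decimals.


The conjugate exponent q satisfies 1/p + 1/q = 1.
p = 11, so q = 11/(11 - 1) = 1.1
|y|^q = 6.2792^1.1 = 7.5456
f*(6.2792) = 7.5456 / 1.1 = 6.8597


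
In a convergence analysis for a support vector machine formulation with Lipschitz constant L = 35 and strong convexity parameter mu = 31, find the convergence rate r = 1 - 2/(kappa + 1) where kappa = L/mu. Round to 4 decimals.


Step 1: Compute the condition number.
kappa = L/mu = 35/31 = 1.129
Step 2: Compute the convergence rate.
r = 1 - 2/(kappa + 1) = 1 - 2*mu/(L + mu) = (L - mu)/(L + mu) = 4/66 = 0.0606


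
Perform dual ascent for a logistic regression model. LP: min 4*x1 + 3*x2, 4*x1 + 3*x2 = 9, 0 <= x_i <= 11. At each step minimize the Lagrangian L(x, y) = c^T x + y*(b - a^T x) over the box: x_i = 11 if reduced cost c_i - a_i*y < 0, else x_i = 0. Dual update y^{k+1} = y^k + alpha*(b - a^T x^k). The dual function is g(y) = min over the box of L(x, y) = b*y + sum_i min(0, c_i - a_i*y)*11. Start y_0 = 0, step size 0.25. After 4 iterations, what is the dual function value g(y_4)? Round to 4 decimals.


Dual ascent for LP: min 4*x1 + 3*x2, 4*x1 + 3*x2 = 9, 0 <= x_i <= 11
Step 1: y^k = 0.0, reduced costs: (4.0, 3.0)
  x^k = (0.0, 0.0), subgradient = b - a^T x = 9.0
  y^{k+1} = 0.0 + 0.25*9.0 = 2.25
Step 2: y^k = 2.25, reduced costs: (-5.0, -3.75)
  x^k = (11.0, 11.0), subgradient = b - a^T x = -68.0
  y^{k+1} = 2.25 + 0.25*-68.0 = -14.75
Step 3: y^k = -14.75, reduced costs: (63.0, 47.25)
  x^k = (0.0, 0.0), subgradient = b - a^T x = 9.0
  y^{k+1} = -14.75 + 0.25*9.0 = -12.5
Step 4: y^k = -12.5, reduced costs: (54.0, 40.5)
  x^k = (0.0, 0.0), subgradient = b - a^T x = 9.0
  y^{k+1} = -12.5 + 0.25*9.0 = -10.25
Dual objective at y_4 = -10.25: reduced costs (45.0, 33.75), box minimizer x = (0.0, 0.0)
g(y_4) = b*y + (c1 - a1*y)*x1 + (c2 - a2*y)*x2 = 9*(-10.25) + 45.0*0.0 + 33.75*0.0 = -92.25 + 0.0 + 0.0 = -92.25


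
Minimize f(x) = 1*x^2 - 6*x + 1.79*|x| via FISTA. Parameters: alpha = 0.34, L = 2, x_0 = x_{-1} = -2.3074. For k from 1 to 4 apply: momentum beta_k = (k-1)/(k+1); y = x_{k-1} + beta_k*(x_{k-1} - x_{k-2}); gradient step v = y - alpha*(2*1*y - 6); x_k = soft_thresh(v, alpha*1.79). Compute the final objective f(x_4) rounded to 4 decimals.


FISTA on f(x) = 1*x^2 - 6*x + 1.79*|x|
L = 2, alpha = 0.34
Iteration 1: beta = 0.0, y = -2.3074 + 0.0*(-2.3074 + 2.3074) = -2.3074
  grad(y) = -10.6148, v = y - alpha*grad = 1.3016
  prox(v) = soft_thresh(1.3016, 0.6086) = 0.693
Iteration 2: beta = 0.3333, y = 0.693 + 0.3333*(0.693 + 2.3074) = 1.6932
  grad(y) = -2.6136, v = y - alpha*grad = 2.5818
  prox(v) = soft_thresh(2.5818, 0.6086) = 1.9732
Iteration 3: beta = 0.5, y = 1.9732 + 0.5*(1.9732 - 0.693) = 2.6133
  grad(y) = -0.7734, v = y - alpha*grad = 2.8763
  prox(v) = soft_thresh(2.8763, 0.6086) = 2.2677
Iteration 4: beta = 0.6, y = 2.2677 + 0.6*(2.2677 - 1.9732) = 2.4443
  grad(y) = -1.1114, v = y - alpha*grad = 2.8222
  prox(v) = soft_thresh(2.8222, 0.6086) = 2.2136
f(x_4) = 1*2.2136^2 - 6*2.2136 + 1.79*|2.2136| = -4.4192


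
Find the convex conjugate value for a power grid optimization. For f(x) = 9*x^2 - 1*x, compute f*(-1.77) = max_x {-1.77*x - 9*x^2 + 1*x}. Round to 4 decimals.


f*(y) = sup_x {y*x - a*x^2 - b*x} = sup_x {(y-b)*x - a*x^2}
FOC: (y - b) - 2a*x = 0 => x* = (y - b)/(2a)
x* = (-1.77 + 1)/(2*9) = -0.0428
f*(-1.77) = (y-b)^2/(4a) = (-1.77 + 1)^2/(4*9)
= 0.5929/36 = 0.0165


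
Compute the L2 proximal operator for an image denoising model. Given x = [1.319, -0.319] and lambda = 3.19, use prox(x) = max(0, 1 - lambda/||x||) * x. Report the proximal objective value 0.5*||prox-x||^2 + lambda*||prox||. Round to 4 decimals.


Step 1: Compute ||x||.
||x|| = 1.357
Step 2: Compute scaling factor.
scale = max(0, 1 - 3.19/1.357) = 0.0
Step 3: prox(x) = [0.0, -0.0]
||prox(x)|| = 0.0
Step 4: Proximal objective.
0.5*||prox-x||^2 = 0.9208
lambda*||prox|| = 0.0
Total = 0.9208


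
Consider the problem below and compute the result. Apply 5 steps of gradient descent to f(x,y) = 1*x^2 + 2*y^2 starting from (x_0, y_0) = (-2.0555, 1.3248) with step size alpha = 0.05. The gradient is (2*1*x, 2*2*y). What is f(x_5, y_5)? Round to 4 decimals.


Gradient descent on f(x,y) = 1*x^2 + 2*y^2.
Starting point: (-2.0555, 1.3248), alpha = 0.05
Step 1: grad_x = 2*1*-2.0555 = -4.111, grad_y = 2*2*1.3248 = 5.2992
  x_1 = -2.0555 - 0.05*-4.111 = -1.85
  y_1 = 1.3248 - 0.05*5.2992 = 1.0598
Step 2: grad_x = 2*1*-1.85 = -3.6999, grad_y = 2*2*1.0598 = 4.2394
  x_2 = -1.85 - 0.05*-3.6999 = -1.665
  y_2 = 1.0598 - 0.05*4.2394 = 0.8479
Step 3: grad_x = 2*1*-1.665 = -3.3299, grad_y = 2*2*0.8479 = 3.3915
  x_3 = -1.665 - 0.05*-3.3299 = -1.4985
  y_3 = 0.8479 - 0.05*3.3915 = 0.6783
Step 4: grad_x = 2*1*-1.4985 = -2.9969, grad_y = 2*2*0.6783 = 2.7132
  x_4 = -1.4985 - 0.05*-2.9969 = -1.3486
  y_4 = 0.6783 - 0.05*2.7132 = 0.5426
Step 5: grad_x = 2*1*-1.3486 = -2.6972, grad_y = 2*2*0.5426 = 2.1706
  x_5 = -1.3486 - 0.05*-2.6972 = -1.2138
  y_5 = 0.5426 - 0.05*2.1706 = 0.4341
f(-1.2138, 0.4341) = 1*(-1.2138)^2 + 2*0.4341^2 = 1.8501


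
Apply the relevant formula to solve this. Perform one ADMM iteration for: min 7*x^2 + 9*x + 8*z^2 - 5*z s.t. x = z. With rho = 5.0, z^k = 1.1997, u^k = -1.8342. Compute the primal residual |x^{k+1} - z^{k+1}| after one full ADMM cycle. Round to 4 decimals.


ADMM iteration with rho = 5.0, z^k = 1.1997, u^k = -1.8342
Step 1: x-update.
Minimize 7*x^2 + 9*x + (5.0/2)*(x - 1.1997 - 1.8342)^2
FOC: (2*7 + 5.0)*x = -9 + 5.0*(1.1997 + 1.8342)
x^{k+1} = 0.3247
Step 2: z-update.
Minimize 8*z^2 - 5*z + (5.0/2)*(0.3247 - z - 1.8342)^2
FOC: (2*8 + 5.0)*z = 5 + 5.0*(0.3247 - 1.8342)
z^{k+1} = -0.1213
Step 3: u-update.
u^{k+1} = -1.8342 + 0.3247 + 0.1213 = -1.3882
Step 4: Primal residual = |0.3247 + 0.1213| = 0.446
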